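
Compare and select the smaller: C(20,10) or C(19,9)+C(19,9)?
Equal

Working:
C(20,10)=184,756; C(19,9)+C(19,9)=92,378+92,378=184,756.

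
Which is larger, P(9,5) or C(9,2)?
P(9,5)

Solution: P(9,5)=15,120, C(9,2)=36.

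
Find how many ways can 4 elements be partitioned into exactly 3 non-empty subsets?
6

Explanation: This equals S(4,3), the Stirling number of the 2nd kind.
Using the Stirling recurrence: S(n,k) = k·S(n-1,k) + S(n-1,k-1)
S(4,3) = 3·S(3,3) + S(3,2)
         = 3·1 + 3
         = 3 + 3
         = 6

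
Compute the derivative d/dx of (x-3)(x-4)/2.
(2x - 7)/2
d/dx[(x-3)(x-4)] = (x-4) + (x-3) = 2x - 7. Dividing by 2 gives (2x - 7)/2.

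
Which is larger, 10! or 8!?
10!

Working:
10!=3,628,800, 8!=40,320. 10! > 8!.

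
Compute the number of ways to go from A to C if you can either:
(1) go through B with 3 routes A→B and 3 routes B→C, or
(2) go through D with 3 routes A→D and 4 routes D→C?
Route via B: 3×3=9. Route via D: 3×4=12. Total: 21.

Answer: 21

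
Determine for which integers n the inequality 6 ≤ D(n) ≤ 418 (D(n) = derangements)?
4, 5, 6
Using D(n) = (n−1)[D(n−1) + D(n−2)] with D(1)=0, D(2)=1: D(3)=2; D(4)=9; D(5)=44; D(6)=265; D(7)=1,854. So valid n = 4, 5, 6.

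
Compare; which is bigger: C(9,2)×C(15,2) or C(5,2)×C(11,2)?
C(9,2)×C(15,2)

Explanation: C(9,2)×C(15,2)=3,780, C(5,2)×C(11,2)=550.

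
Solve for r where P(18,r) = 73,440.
4

P(18,r) = 18·17·…·(18−r+1), a product of r factors. Multiplying down from 18: 18 = 18; 18·17 = 306; 18·17·16 = 4,896; 18·17·16·15 = 73,440 ✓ (4 factors). So r = 4.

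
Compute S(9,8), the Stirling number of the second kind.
36

Explanation: Using the Stirling recurrence: S(n,k) = k·S(n-1,k) + S(n-1,k-1)
S(9,8) = 8·S(8,8) + S(8,7)
         = 8·1 + 28
         = 8 + 28
         = 36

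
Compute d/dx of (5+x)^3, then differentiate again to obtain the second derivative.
6(5+x)^1

Explanation: First derivative: 3(5+x)^{2}. Second derivative: 3·2·(5+x)^{1} = 6(5+x)^{1}.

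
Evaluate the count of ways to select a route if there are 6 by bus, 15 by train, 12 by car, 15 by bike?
48

Explanation: By the addition principle: 6 + 15 + 12 + 15 = 48.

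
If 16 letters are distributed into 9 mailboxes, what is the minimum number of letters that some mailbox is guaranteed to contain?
2

Pigeonhole: ⌈16/9⌉ = 2.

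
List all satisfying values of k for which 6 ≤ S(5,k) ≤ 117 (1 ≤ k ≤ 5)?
2, 3, 4

Explanation: S(5,1)=1; S(5,2)=15; S(5,3)=25; S(5,4)=10; S(5,5)=1. So valid k = 2, 3, 4.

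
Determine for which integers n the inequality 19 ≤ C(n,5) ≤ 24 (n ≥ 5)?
C(6,5)=6; C(7,5)=21; C(8,5)=56. So valid n = 7.
Final answer: 7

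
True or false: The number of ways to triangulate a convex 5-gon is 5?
Triangulations of a convex 5-gon are counted by the Catalan number C_3: C_3 = C(6,3)/(3+1) = 20/4 = 5.
Final answer: True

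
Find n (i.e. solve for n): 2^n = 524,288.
524,288 = 1,024 × 512 = 2^10 × 2^9 = 2^19, so n = 19.

Answer: 19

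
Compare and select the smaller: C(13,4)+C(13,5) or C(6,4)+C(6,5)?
First=2,002, Second=21.
Final answer: C(6,4)+C(6,5)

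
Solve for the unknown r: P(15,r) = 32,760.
4

Working:
P(15,r) = 15·14·…·(15−r+1), a product of r factors. Multiplying down from 15: 15 = 15; 15·14 = 210; 15·14·13 = 2,730; 15·14·13·12 = 32,760 ✓ (4 factors). So r = 4.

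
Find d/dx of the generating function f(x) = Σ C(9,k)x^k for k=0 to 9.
Σ k·C(9,k)x^(k-1) for k=1 to 9

Solution: Term-by-term differentiation gives Σ k·C(9,k)x^{k-1} for k=1 to 9.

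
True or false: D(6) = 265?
Derangements of 6 elements: D(6) = (6-1)·[D(5) + D(4)] = 5·[44 + 9] = 265.
Final answer: True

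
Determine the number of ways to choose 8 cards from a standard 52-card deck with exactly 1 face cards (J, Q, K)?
223,722,720

Explanation: 12 face cards and 40 non-face cards: C(12,1) × C(40,7) = 12 × 18,643,560 = 223,722,720.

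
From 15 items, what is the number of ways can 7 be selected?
6,435

C(15,7) = 15! / (7! × (15-7)!)
         = 15! / (7! × 8!)
         = 6,435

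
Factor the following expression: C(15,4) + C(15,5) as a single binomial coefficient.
C(16,5)

Solution: By Pascal's identity: C(15,4) + C(15,5) = C(16,5) = 4,368.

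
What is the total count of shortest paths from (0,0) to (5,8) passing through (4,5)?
504

Reasoning: To (4,5): C(9,4)=126. From there: C(4,1)=4. Total: 504.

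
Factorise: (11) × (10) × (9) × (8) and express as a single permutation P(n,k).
P(11,4) = 11!/(7)!

Explanation: Product of 4 consecutive descending integers starting at 11: P(11,4) = 11!/7! = 7,920.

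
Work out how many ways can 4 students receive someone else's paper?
9

Explanation: Using D(n) = (n-1)[D(n-1) + D(n-2)]:
D(4) = (4-1) × [D(3) + D(2)]
      = 3 × [2 + 1]
      = 3 × 3
      = 9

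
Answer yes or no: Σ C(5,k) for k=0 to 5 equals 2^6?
No

Solution: Binomial theorem: Σ C(5,k) = (1+1)^5 = 2^5 = 32; RHS 2^6 = 64.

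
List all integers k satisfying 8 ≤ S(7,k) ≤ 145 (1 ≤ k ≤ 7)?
2, 5, 6
S(7,1)=1; S(7,2)=63; S(7,3)=301; S(7,4)=350; S(7,5)=140; S(7,6)=21; S(7,7)=1. So valid k = 2, 5, 6.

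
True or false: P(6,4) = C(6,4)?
False

Reasoning: P(6,4) = 360 but C(6,4) = 15; they differ by a factor of 4! = 24, so the statement does not hold.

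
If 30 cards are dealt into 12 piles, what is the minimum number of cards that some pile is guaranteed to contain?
3

Pigeonhole: ⌈30/12⌉ = 3.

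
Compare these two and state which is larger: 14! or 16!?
16!
14!=87,178,291,200, 16!=20,922,789,888,000. 16! > 14!.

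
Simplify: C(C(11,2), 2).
1,485
C(11,2) = 55, then C(55, 2) = 1,485.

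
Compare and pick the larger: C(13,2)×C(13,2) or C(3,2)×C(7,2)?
C(13,2)×C(13,2)=6,084, C(3,2)×C(7,2)=63.

Answer: C(13,2)×C(13,2)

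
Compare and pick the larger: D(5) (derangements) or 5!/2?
5!/2

Reasoning: D(5) = (5-1)·[D(4) + D(3)] = 4·[9 + 2] = 44; 5!/2 = 120/2 = 60.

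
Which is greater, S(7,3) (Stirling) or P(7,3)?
S(7,3)

S(7,3) = 3·S(6,3) + S(6,2) = 3·90 + 31 = 301; P(7,3) = 210.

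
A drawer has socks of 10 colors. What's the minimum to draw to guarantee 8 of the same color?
71

Reasoning: Worst case: 7 of each = 70. One more: 71.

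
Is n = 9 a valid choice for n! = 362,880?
9! = 9·8! = 9·40,320 = 362,880, which equals 362,880.

Answer: Yes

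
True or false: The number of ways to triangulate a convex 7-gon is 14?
Triangulations of a convex 7-gon are counted by the Catalan number C_5: C_5 = C(10,5)/(5+1) = 252/6 = 42.

Answer: False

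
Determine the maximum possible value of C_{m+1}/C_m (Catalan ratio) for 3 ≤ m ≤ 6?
13/4

Reasoning: C_{m+1}/C_m = 2(2m+1)/(m+2), which increases with m. Maximum at m = 6: 2·13/8 = 13/4.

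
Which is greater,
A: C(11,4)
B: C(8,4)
A
A=C(11,4)=330, B=C(8,4)=70.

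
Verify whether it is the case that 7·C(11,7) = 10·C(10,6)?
False
Absorption identity k·C(n,k) = n·C(n-1,k-1). LHS = 7·330 = 2,310; RHS = 10·210 = 2,100.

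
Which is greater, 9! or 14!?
14!

Explanation: 9!=362,880, 14!=87,178,291,200. 14! > 9!.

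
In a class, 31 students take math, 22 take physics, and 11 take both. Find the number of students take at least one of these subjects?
42

Working:
|A∪B| = |A|+|B|-|A∩B| = 31+22-11 = 42.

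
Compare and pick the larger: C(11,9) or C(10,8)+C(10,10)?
C(11,9)=55; C(10,8)+C(10,10)=45+1=46.
Final answer: C(11,9)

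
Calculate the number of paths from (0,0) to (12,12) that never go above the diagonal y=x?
Counted by the Catalan number C_12: C_12 = C(24,12)/(12+1) = 2,704,156/13 = 208,012.

Answer: 208,012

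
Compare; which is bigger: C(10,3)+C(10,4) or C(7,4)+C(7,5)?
First=330, Second=56.

Answer: C(10,3)+C(10,4)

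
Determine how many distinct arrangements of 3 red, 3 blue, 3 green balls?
1,680
Multinomial: 9!/(3! × 3! × 3!) = 1,680.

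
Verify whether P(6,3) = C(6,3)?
False
P(6,3) = 120 but C(6,3) = 20; they differ by a factor of 3! = 6, so the statement does not hold.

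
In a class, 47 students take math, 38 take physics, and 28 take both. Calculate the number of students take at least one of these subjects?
|A∪B| = |A|+|B|-|A∩B| = 47+38-28 = 57.
Final answer: 57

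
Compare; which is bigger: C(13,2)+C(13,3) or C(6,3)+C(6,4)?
C(13,2)+C(13,3)

Working:
First=364, Second=35.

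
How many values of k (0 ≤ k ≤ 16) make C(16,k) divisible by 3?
5

Checking C(16,k) mod 3 for k = 0..16: divisible at k = 2, 5, 8, 11, 14. That's 5 values.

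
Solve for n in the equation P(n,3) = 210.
P(n,3) = n(n−1)(n−2) is increasing in n; n(n−1)(n−2) ≈ (n−1)^3 = 210 gives n ≈ 6.9. Check: P(5,3) = 60, P(6,3) = 120, P(7,3) = 210 ✓. So n = 7.

Answer: 7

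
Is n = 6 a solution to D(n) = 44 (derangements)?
No

Reasoning: D(6) = (6-1)·[D(5) + D(4)] = 5·[44 + 9] = 265, which does not equal 44.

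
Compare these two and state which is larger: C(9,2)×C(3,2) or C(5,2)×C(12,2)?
C(5,2)×C(12,2)
C(9,2)×C(3,2)=108, C(5,2)×C(12,2)=660.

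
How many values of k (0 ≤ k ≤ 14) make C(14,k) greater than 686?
7
Row 14 is unimodal and symmetric about k=14/2. C(14,3)=364 ≤ 686; C(14,4)=1,001 > 686; by symmetry C(14,k) > 686 for k = 4..10. That's 10 - 4 + 1 = 7 values.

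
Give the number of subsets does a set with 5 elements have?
32

Each element can be included or excluded: 2^5 = 32.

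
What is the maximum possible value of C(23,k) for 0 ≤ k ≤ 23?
1,352,078

Explanation: Maximum at k = 11 or k = 12: C(23,11) = 1,352,078.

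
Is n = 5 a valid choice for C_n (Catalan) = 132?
No

Explanation: C_5 = C(10,5)/(5+1) = 252/6 = 42, which does not equal 132.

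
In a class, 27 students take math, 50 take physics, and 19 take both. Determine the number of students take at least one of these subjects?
58

Solution: |A∪B| = |A|+|B|-|A∩B| = 27+50-19 = 58.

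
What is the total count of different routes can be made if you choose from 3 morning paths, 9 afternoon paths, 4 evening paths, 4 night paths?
By the multiplication principle: 3 × 9 × 4 × 4 = 432.

Answer: 432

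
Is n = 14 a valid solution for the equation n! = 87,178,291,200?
Yes

Working:
14! = 14·13! = 14·6,227,020,800 = 87,178,291,200, which equals 87,178,291,200.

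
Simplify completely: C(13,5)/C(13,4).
9/5

Reasoning: C(n,k+1)/C(n,k) = (n−k)/(k+1). Here (13−4)/(4+1) = 9/5 = 9/5.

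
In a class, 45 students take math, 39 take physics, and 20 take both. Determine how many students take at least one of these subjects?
64

Working:
|A∪B| = |A|+|B|-|A∩B| = 45+39-20 = 64.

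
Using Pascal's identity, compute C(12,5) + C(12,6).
C(12,5) + C(12,6) = C(13,6) = 1,716.
Final answer: 1,716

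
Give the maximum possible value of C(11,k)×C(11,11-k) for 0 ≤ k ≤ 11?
C(11,k)·C(11,11-k) = C(11,k)², maximised at the centre k = 5: C(11,5)² = 213,444.

Answer: 213,444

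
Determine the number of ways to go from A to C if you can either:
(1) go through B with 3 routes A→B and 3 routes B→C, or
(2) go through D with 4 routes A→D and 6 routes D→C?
Route via B: 3×3=9. Route via D: 4×6=24. Total: 33.
Final answer: 33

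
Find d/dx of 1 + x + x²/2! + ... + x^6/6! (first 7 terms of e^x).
1 + x + x²/2! + ... + x^5/5!

Reasoning: Differentiating term by term gives the first 6 terms of e^x.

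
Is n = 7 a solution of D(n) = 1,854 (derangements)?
Yes

Working:
D(7) = (7-1)·[D(6) + D(5)] = 6·[265 + 44] = 1,854, which equals 1,854.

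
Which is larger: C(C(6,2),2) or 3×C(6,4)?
C(C(6,2),2)

Solution: C(C(6,2),2)=105, 3×C(6,4)=45.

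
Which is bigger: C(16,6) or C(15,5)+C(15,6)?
Equal

Reasoning: By Pascal's identity: C(16,6) = C(15,5)+C(15,6) = 8,008. Equal.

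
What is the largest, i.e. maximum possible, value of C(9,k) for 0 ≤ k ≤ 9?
Maximum at k = 4 or k = 5: C(9,4) = 126.
Final answer: 126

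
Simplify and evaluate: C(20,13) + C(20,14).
By Pascal's identity: C(21,14) = 116,280.

Answer: 116,280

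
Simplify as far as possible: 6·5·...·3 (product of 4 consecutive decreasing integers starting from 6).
This is P(6,4) = 6!/(2)! = 360.

Answer: 360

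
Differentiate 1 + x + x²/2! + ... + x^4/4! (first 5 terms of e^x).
Differentiating term by term gives the first 4 terms of e^x.
Final answer: 1 + x + x²/2! + ... + x^3/3!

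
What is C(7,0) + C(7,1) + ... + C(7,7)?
128

Solution: Sum of binomial coefficients = 2^7 = 128.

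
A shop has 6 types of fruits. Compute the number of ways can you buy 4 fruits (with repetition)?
126
Stars and bars: C(4+6-1, 4) = C(9, 4) = 126.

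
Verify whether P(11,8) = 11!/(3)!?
True

Permutation formula P(n,k) = n!/(n-k)!: 11!/3! = 39,916,800/6 = 6,652,800 = P(11,8). The statement holds.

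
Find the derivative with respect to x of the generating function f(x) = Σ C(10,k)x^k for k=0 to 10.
Σ k·C(10,k)x^(k-1) for k=1 to 10

Solution: Term-by-term differentiation gives Σ k·C(10,k)x^{k-1} for k=1 to 10.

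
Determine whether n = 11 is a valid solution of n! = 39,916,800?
Yes

11! = 11·10! = 11·3,628,800 = 39,916,800, which equals 39,916,800.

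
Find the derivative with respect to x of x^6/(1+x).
Quotient rule: [6x^{5}(1+x) - x^6]/(1+x)².
Final answer: (6x^5(1+x) - x^6)/(1+x)²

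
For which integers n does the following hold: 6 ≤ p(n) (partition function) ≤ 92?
Tabulating p(n) via p(n) = p(n−1) + p(n−2) − p(n−5) − p(n−7) + …: p(4)=5; p(5)=7; p(6)=11; p(7)=15; p(8)=22; p(9)=30; p(10)=42; p(11)=56; p(12)=77; p(13)=101. So valid n = 5, 6, 7, 8, 9, 10, 11, 12.
Final answer: 5, 6, 7, 8, 9, 10, 11, 12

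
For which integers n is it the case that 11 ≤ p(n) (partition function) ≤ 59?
6, 7, 8, 9, 10, 11

Reasoning: Tabulating p(n) via p(n) = p(n−1) + p(n−2) − p(n−5) − p(n−7) + …: p(5)=7; p(6)=11; p(7)=15; p(8)=22; p(9)=30; p(10)=42; p(11)=56; p(12)=77. So valid n = 6, 7, 8, 9, 10, 11.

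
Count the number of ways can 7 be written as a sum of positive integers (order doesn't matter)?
15

Reasoning: Pentagonal recurrence p(n) = p(n−1) + p(n−2) − p(n−5) − p(n−7) + …: p(7) = p(6) + p(5) − p(2) − p(0) = 11 + 7 − 2 − 1 = 15.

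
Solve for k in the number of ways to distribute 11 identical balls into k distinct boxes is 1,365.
5

Solution: Stars and bars: the count is C(11+k−1, k−1), increasing in k. k=3: C(13,2) = 78, k=4: C(14,3) = 364, k=5: C(15,4) = 1,365 ✓. So k = 5.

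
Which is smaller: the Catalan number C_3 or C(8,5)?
C_3 = C(6,3)/(3+1) = 20/4 = 5; C(8,5) = 56.

Answer: C_3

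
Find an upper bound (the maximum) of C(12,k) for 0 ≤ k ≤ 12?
924

Reasoning: Maximum at k = 6: C(12,6) = 924.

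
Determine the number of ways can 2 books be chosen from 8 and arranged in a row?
P(8,2) = 8!/(8-2)! = 56.
Final answer: 56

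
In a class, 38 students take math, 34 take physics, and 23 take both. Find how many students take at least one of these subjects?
49

Working:
|A∪B| = |A|+|B|-|A∩B| = 38+34-23 = 49.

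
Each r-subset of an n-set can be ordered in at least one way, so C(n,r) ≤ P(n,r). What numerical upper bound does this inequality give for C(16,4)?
43,680

P(16,4) = 16·15·14·13 = 43,680, so C(16,4) ≤ 43,680. (The bound is loose by a factor of 4! = 24: C(16,4) = 43,680/24 = 1,820.)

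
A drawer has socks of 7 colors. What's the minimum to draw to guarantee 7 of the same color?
Worst case: 6 of each = 42. One more: 43.

Answer: 43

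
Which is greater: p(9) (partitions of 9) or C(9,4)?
C(9,4)

Reasoning: Pentagonal recurrence p(n) = p(n−1) + p(n−2) − p(n−5) − p(n−7) + …: p(9) = p(8) + p(7) − p(4) − p(2) = 22 + 15 − 5 − 2 = 30; C(9,4) = 126.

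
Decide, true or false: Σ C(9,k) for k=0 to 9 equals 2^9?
Binomial theorem: Σ C(9,k) = (1+1)^9 = 2^9 = 512; RHS 2^9 = 512.
Final answer: True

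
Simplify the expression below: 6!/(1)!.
720

Solution: This equals 6×5×...×2 = 720.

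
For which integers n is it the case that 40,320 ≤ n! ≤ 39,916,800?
n! is strictly increasing; 8! = 40,320 and 11! = 39,916,800, so valid n = 8, 9, 10, 11.
Final answer: 8, 9, 10, 11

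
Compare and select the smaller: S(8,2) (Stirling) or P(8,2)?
P(8,2)

Solution: S(8,2) = 2·S(7,2) + S(7,1) = 2·63 + 1 = 127; P(8,2) = 56.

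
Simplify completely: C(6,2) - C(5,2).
5

Working:
C(6,2) - C(5,2) = C(5,1) = 5.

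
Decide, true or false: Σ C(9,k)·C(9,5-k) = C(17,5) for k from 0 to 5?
False

Explanation: Vandermonde's identity gives C(18,5) = 8,568; RHS C(17,5) = 6,188.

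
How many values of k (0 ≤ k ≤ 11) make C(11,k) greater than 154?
6

Row 11 is unimodal and symmetric about k=11/2. C(11,2)=55 ≤ 154; C(11,3)=165 > 154; by symmetry C(11,k) > 154 for k = 3..8. That's 8 - 3 + 1 = 6 values.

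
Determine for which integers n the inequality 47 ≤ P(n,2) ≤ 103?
8, 9, 10
P(7,2)=42; P(8,2)=56; P(9,2)=72; P(10,2)=90; P(11,2)=110. So valid n = 8, 9, 10.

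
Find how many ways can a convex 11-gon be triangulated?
4,862
Using the Catalan number formula: C_n = C(2n, n) / (n+1)
C_9 = C(18, 9) / (9+1)
     = 48620 / 10
     = 4,862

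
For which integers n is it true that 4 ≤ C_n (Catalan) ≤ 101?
3, 4, 5

Explanation: C_2=2; C_3=5; C_4=14; C_5=42; C_6=132. So valid n = 3, 4, 5.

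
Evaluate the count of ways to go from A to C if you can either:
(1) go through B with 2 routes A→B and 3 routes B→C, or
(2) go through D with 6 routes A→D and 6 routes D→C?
42

Working:
Route via B: 2×3=6. Route via D: 6×6=36. Total: 42.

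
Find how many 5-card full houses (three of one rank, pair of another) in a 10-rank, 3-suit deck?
270

Solution: Triple rank: 10. Triple suits: C(3,3)=1. Pair rank: 9. Pair suits: C(3,2)=3. Total: 270.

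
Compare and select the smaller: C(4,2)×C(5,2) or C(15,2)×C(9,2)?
C(4,2)×C(5,2)

Reasoning: C(4,2)×C(5,2)=60, C(15,2)×C(9,2)=3,780.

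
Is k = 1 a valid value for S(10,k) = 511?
S(10,1) = 1·S(9,1) + S(9,0) = 1·1 + 0 = 1, which does not equal 511.

Answer: No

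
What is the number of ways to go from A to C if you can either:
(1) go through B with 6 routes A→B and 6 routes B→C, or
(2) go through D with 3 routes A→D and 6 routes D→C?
54
Route via B: 6×6=36. Route via D: 3×6=18. Total: 54.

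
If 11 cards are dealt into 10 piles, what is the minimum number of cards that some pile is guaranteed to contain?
Pigeonhole: ⌈11/10⌉ = 2.

Answer: 2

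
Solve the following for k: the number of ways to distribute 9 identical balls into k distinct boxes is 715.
5

Solution: Stars and bars: the count is C(9+k−1, k−1), increasing in k. k=3: C(11,2) = 55, k=4: C(12,3) = 220, k=5: C(13,4) = 715 ✓. So k = 5.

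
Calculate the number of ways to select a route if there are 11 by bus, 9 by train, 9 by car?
29

Reasoning: By the addition principle: 11 + 9 + 9 = 29.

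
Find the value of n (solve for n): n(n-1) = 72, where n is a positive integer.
n² − n − 72 = 0, so n = (1 ± √(1 + 4·72))/2 = (1 ± √289)/2 = (1 ± 17)/2, i.e. n = 9 or n = -8. Taking the positive root, n = 9 (check: 9×8 = 72).
Final answer: 9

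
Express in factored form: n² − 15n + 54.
(n − 6)(n − 9)

Working:
Seek roots whose sum is 15 and product is 54: (6, 9). So n² − 15n + 54 = (n − 6)(n − 9).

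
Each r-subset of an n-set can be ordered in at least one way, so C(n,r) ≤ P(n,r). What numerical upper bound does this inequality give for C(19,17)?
60,822,550,204,416,000

Solution: P(19,17) = 19·18·17·16·15·14·13·12·11·10·9·8·7·6·5·4·3 = 60,822,550,204,416,000, so C(19,17) ≤ 60,822,550,204,416,000. (The bound is loose by a factor of 17! = 355,687,428,096,000: C(19,17) = 60,822,550,204,416,000/355,687,428,096,000 = 171.)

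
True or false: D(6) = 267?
False
Derangements of 6 elements: D(6) = (6-1)·[D(5) + D(4)] = 5·[44 + 9] = 265.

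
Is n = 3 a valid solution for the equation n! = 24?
No

3! = 3·2! = 3·2 = 6, which does not equal 24.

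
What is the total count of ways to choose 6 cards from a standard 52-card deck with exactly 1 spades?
13 spades and 39 non-spades: C(13,1) × C(39,5) = 13 × 575757 = 7,484,841.

Answer: 7,484,841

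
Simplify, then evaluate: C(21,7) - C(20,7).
C(21,7) - C(20,7) = C(20,6) = 38,760.
Final answer: 38,760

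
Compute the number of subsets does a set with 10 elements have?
1,024

Reasoning: Each element can be included or excluded: 2^10 = 1,024.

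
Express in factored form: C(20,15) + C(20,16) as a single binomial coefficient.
By Pascal's identity: C(20,15) + C(20,16) = C(21,16) = 20,349.
Final answer: C(21,16)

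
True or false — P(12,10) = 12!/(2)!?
True

Explanation: Permutation formula P(n,k) = n!/(n-k)!: 12!/2! = 479,001,600/2 = 239,500,800 = P(12,10). The statement holds.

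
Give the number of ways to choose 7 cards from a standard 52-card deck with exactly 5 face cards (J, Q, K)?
617,760

12 face cards and 40 non-face cards: C(12,5) × C(40,2) = 792 × 780 = 617,760.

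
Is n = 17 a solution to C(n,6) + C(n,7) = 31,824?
Yes

Explanation: C(17,6) + C(17,7) = 12,376 + 19,448 = 31,824, which equals 31,824.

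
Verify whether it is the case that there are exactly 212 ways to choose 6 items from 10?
C(10,6) = 210 ≠ 212.
Final answer: False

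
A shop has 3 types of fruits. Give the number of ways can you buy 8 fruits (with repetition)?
45
Stars and bars: C(8+3-1, 8) = C(10, 8) = 45.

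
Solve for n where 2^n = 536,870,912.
29

Explanation: 536,870,912 = 1,024 × 1,024 × 512 = 2^10 × 2^10 × 2^9 = 2^29, so n = 29.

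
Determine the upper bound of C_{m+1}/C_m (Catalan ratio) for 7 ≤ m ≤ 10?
7/2

Working:
C_{m+1}/C_m = 2(2m+1)/(m+2), which increases with m. Maximum at m = 10: 2·21/12 = 7/2.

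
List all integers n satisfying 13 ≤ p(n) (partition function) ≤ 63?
7, 8, 9, 10, 11

Solution: Tabulating p(n) via p(n) = p(n−1) + p(n−2) − p(n−5) − p(n−7) + …: p(6)=11; p(7)=15; p(8)=22; p(9)=30; p(10)=42; p(11)=56; p(12)=77. So valid n = 7, 8, 9, 10, 11.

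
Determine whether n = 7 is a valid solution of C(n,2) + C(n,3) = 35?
No

C(7,2) + C(7,3) = 21 + 35 = 56, which does not equal 35.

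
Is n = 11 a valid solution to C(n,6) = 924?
No

Working:
C(11,6) = 11·10·9·8·7·6/6! = 332,640/720 = 462, which does not equal 924.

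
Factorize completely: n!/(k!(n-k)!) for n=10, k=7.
C(10,7) = 120

Solution: This is the binomial coefficient C(10,7) = 120.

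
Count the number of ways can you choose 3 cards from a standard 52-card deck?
22,100

Explanation: C(52,3) = 22,100.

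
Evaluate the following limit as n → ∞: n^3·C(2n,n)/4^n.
∞

Explanation: C(2n,n) ~ 4^n/√(πn), so n^3·C(2n,n)/4^n ~ n^(3 − 1/2)/√π → ∞.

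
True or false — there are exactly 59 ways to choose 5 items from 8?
False

Explanation: C(8,5) = 56 ≠ 59.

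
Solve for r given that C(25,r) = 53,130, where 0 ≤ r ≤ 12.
5
C(25,r) is increasing for 0 ≤ r ≤ 12. Stepping up (C(25,r+1) = C(25,r)·(25−r)/(r+1)): C(25,1) = 25, C(25,2) = 300, C(25,3) = 2,300, C(25,4) = 12,650, C(25,5) = 53,130 ✓. So r = 5.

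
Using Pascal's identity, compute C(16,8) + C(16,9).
C(16,8) + C(16,9) = C(17,9) = 24,310.
Final answer: 24,310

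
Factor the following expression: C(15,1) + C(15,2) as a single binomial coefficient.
C(16,2)

By Pascal's identity: C(15,1) + C(15,2) = C(16,2) = 120.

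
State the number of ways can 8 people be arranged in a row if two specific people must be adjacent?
10,080
Treat pair as unit: (8-1)! arrangements × 2 internal orders = 10,080.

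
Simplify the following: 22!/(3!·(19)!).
1,540

Solution: This is C(22,3) = 1,540.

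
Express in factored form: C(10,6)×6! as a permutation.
C(10,6)×6! = [10!/(6!(4)!)]×6! = 10!/(4)! = P(10,6) = 151,200.
Final answer: P(10,6)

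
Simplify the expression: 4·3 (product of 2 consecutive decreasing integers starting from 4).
12

Reasoning: This is P(4,2) = 4!/(2)! = 12.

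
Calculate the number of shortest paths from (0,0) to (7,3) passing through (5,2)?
63

Working:
To (5,2): C(7,5)=21. From there: C(3,2)=3. Total: 63.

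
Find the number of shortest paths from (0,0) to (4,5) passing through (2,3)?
60

Working:
To (2,3): C(5,2)=10. From there: C(4,2)=6. Total: 60.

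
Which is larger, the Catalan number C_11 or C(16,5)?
C_11 = C(22,11)/(11+1) = 705,432/12 = 58,786; C(16,5) = 4,368.

Answer: C_11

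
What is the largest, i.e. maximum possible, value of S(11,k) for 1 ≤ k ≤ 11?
246,730

Reasoning: Row S(11,k) for k = 1..11 (via S(n,k) = k·S(n−1,k) + S(n−1,k−1)): 1, 1,023, 28,501, 145,750, 246,730, 179,487, 63,987, 11,880, 1,155, 55, 1. The row is unimodal; maximum at k = 5: 246,730.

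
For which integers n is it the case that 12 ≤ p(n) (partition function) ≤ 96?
Tabulating p(n) via p(n) = p(n−1) + p(n−2) − p(n−5) − p(n−7) + …: p(6)=11; p(7)=15; p(8)=22; p(9)=30; p(10)=42; p(11)=56; p(12)=77; p(13)=101. So valid n = 7, 8, 9, 10, 11, 12.
Final answer: 7, 8, 9, 10, 11, 12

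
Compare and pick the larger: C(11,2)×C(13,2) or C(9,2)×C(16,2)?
C(11,2)×C(13,2)=4,290, C(9,2)×C(16,2)=4,320.

Answer: C(9,2)×C(16,2)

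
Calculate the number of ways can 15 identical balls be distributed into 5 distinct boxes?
3,876
C(15+5-1, 5-1) = C(19, 4) = 3,876.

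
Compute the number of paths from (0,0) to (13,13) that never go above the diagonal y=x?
Counted by the Catalan number C_13: C_13 = C(26,13)/(13+1) = 10,400,600/14 = 742,900.
Final answer: 742,900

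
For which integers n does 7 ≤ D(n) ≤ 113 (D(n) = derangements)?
4, 5

Working:
Using D(n) = (n−1)[D(n−1) + D(n−2)] with D(1)=0, D(2)=1: D(3)=2; D(4)=9; D(5)=44; D(6)=265. So valid n = 4, 5.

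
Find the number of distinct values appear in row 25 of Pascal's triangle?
13
Row 25 has entries C(25,0)..C(25,25); by symmetry C(25,k)=C(25,25-k), giving 13 distinct values.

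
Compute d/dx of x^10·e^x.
(10x^9 + x^10)e^x

Solution: Product rule: d/dx[x^10]·e^x + x^10·d/dx[e^x] = 10x^{9}e^x + x^10e^x.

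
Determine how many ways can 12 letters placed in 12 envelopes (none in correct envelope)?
176,214,841

Working:
Using D(n) = (n-1)[D(n-1) + D(n-2)]:
D(12) = (12-1) × [D(11) + D(10)]
      = 11 × [14684570 + 1334961]
      = 11 × 16019531
      = 176,214,841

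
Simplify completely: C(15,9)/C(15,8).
7/9

Reasoning: C(n,k+1)/C(n,k) = (n−k)/(k+1). Here (15−8)/(8+1) = 7/9 = 7/9.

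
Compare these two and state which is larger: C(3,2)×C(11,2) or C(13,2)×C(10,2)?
C(13,2)×C(10,2)
C(3,2)×C(11,2)=165, C(13,2)×C(10,2)=3,510.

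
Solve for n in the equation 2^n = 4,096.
12

Reasoning: 4,096 = 1,024 × 4 = 2^10 × 2^2 = 2^12, so n = 12.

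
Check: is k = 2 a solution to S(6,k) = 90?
No
S(6,2) = 2·S(5,2) + S(5,1) = 2·15 + 1 = 31, which does not equal 90.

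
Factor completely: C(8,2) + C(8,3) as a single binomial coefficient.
C(9,3)

Working:
By Pascal's identity: C(8,2) + C(8,3) = C(9,3) = 84.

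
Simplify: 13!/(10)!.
1,716

Working:
This equals 13×12×11 = 1,716.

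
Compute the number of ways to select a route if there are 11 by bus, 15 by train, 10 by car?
By the addition principle: 11 + 15 + 10 = 36.
Final answer: 36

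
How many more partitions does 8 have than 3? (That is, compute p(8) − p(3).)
19

Working:
Pentagonal recurrence p(n) = p(n−1) + p(n−2) − p(n−5) − p(n−7) + …: p(8) = p(7) + p(6) − p(3) − p(1) = 15 + 11 − 3 − 1 = 22.
p(3) = p(2) + p(1) = 2 + 1 = 3.
Difference = 22 − 3 = 19.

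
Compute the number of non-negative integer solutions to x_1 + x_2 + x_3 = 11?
78

Explanation: C(11+3-1, 3-1) = 78.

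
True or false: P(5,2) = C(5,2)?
False

Working:
P(5,2) = 20 but C(5,2) = 10; they differ by a factor of 2! = 2, so the statement does not hold.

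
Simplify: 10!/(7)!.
720

Working:
This equals 10×9×8 = 720.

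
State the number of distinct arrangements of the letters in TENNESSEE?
3,780

Working:
Word has 9 letters (T=1, E=4, N=2, S=2). Arrangements: 9!/Π(k!) = 3,780.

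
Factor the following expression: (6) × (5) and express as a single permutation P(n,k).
P(6,2) = 6!/(4)!

Product of 2 consecutive descending integers starting at 6: P(6,2) = 6!/4! = 30.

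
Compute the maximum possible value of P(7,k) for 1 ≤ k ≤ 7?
5,040

P(7,k) increases in k, so maximum at k = 7: 7! = 5,040.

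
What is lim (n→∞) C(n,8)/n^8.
1/40320

Reasoning: C(n,8) ≈ n^8/8! for large n. Limit = 1/8! = 1/40320.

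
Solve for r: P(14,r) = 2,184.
P(14,r) = 14·13·…·(14−r+1), a product of r factors. Multiplying down from 14: 14 = 14; 14·13 = 182; 14·13·12 = 2,184 ✓ (3 factors). So r = 3.

Answer: 3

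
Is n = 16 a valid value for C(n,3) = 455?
No

C(16,3) = 16·15·14/3! = 3,360/6 = 560, which does not equal 455.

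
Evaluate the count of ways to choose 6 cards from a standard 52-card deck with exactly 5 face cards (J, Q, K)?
31,680

Solution: 12 face cards and 40 non-face cards: C(12,5) × C(40,1) = 792 × 40 = 31,680.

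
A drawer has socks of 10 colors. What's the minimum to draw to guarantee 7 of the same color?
61

Solution: Worst case: 6 of each = 60. One more: 61.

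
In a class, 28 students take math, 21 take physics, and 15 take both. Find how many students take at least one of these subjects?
34

Explanation: |A∪B| = |A|+|B|-|A∩B| = 28+21-15 = 34.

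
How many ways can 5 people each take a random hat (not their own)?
Using D(n) = (n-1)[D(n-1) + D(n-2)]:
D(5) = (5-1) × [D(4) + D(3)]
      = 4 × [9 + 2]
      = 4 × 11
      = 44

Answer: 44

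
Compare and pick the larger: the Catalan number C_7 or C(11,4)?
C_7
C_7 = C(14,7)/(7+1) = 3,432/8 = 429; C(11,4) = 330.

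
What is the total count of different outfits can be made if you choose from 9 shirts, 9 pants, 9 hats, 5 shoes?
3,645

Working:
By the multiplication principle: 9 × 9 × 9 × 5 = 3,645.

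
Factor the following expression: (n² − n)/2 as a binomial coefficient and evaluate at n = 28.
C(n,2); C(28,2) = 378

Working:
(n² − n)/2 = n(n−1)/2 = C(n,2). At n = 28: C(28,2) = 378.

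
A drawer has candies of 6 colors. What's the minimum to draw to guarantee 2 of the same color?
7

Solution: Worst case: 1 of each = 6. One more: 7.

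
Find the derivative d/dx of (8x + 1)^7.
56(8x + 1)^6

Chain rule: 7(8x+1)^{6} × 8 = 56(8x+1)^{6}.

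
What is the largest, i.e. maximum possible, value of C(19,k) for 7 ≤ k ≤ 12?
92,378

Explanation: C(19,k) is maximised at the centre of the row: C(19,9) = 92,378.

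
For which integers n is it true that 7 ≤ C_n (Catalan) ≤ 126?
4, 5

Explanation: C_3=5; C_4=14; C_5=42; C_6=132. So valid n = 4, 5.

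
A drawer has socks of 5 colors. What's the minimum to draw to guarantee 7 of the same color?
31

Working:
Worst case: 6 of each = 30. One more: 31.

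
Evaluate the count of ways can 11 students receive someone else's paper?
Using D(n) = (n-1)[D(n-1) + D(n-2)]:
D(11) = (11-1) × [D(10) + D(9)]
      = 10 × [1334961 + 133496]
      = 10 × 1468457
      = 14,684,570
Final answer: 14,684,570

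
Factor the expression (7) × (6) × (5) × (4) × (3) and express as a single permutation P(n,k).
P(7,5) = 7!/(2)!

Working:
Product of 5 consecutive descending integers starting at 7: P(7,5) = 7!/2! = 2,520.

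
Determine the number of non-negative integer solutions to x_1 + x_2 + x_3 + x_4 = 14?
C(14+4-1, 4-1) = 680.

Answer: 680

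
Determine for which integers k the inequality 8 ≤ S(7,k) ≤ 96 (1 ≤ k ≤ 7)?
2, 6

Working:
S(7,1)=1; S(7,2)=63; S(7,3)=301; S(7,4)=350; S(7,5)=140; S(7,6)=21; S(7,7)=1. So valid k = 2, 6.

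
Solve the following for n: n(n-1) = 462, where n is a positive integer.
22

Reasoning: n² − n − 462 = 0, so n = (1 ± √(1 + 4·462))/2 = (1 ± √1,849)/2 = (1 ± 43)/2, i.e. n = 22 or n = -21. Taking the positive root, n = 22 (check: 22×21 = 462).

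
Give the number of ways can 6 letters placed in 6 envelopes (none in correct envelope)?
265

Reasoning: Using D(n) = (n-1)[D(n-1) + D(n-2)]:
D(6) = (6-1) × [D(5) + D(4)]
      = 5 × [44 + 9]
      = 5 × 53
      = 265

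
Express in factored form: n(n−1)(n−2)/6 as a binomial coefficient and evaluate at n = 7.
C(n,3); C(7,3) = 35

Solution: n(n−1)(n−2)/6 = n!/(3!(n−3)!) = C(n,3). At n = 7: C(7,3) = 35.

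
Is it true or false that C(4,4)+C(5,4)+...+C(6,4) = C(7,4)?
False

Solution: Hockey stick identity gives Σ = C(7,5) = 21; RHS C(7,4) = 35.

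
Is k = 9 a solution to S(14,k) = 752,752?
No

Reasoning: S(14,9) = 9·S(13,9) + S(13,8) = 9·359,502 + 1,899,612 = 5,135,130, which does not equal 752,752.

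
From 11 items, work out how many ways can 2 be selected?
55

Explanation: C(11,2) = 11! / (2! × (11-2)!)
         = 11! / (2! × 9!)
         = 55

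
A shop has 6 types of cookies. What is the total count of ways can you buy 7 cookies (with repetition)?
792

Working:
Stars and bars: C(7+6-1, 7) = C(12, 7) = 792.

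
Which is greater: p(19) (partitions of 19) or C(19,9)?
C(19,9)
Pentagonal recurrence p(n) = p(n−1) + p(n−2) − p(n−5) − p(n−7) + …: p(19) = p(18) + p(17) − p(14) − p(12) + p(7) + p(4) = 385 + 297 − 135 − 77 + 15 + 5 = 490; C(19,9) = 92,378.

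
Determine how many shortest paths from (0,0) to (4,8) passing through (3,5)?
224

Working:
To (3,5): C(8,3)=56. From there: C(4,1)=4. Total: 224.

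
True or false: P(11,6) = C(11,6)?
False

Explanation: P(11,6) = 332,640 but C(11,6) = 462; they differ by a factor of 6! = 720, so the statement does not hold.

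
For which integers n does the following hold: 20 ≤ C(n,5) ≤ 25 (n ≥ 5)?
7
C(6,5)=6; C(7,5)=21; C(8,5)=56. So valid n = 7.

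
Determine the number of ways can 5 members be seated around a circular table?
24

Circular arrangements: (5-1)! = 24.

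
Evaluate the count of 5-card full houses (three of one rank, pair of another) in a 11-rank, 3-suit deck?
330

Explanation: Triple rank: 11. Triple suits: C(3,3)=1. Pair rank: 10. Pair suits: C(3,2)=3. Total: 330.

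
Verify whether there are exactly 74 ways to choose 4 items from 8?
False

C(8,4) = 70 ≠ 74.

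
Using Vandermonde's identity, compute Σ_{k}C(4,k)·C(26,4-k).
27,405

Solution: = C(4+26,4) = C(30,4) = 27,405.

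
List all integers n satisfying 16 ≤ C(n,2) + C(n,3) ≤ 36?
5, 6

Working:
C(4,2)+C(4,3)=10; C(5,2)+C(5,3)=20; C(6,2)+C(6,3)=35; C(7,2)+C(7,3)=56. So valid n = 5, 6.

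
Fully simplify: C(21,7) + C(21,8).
By Pascal's identity: C(22,8) = 319,770.

Answer: 319,770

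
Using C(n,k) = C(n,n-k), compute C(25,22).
C(25,22) = C(25,3) = 2,300.

Answer: 2,300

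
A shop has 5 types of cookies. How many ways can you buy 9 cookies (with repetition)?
715

Solution: Stars and bars: C(9+5-1, 9) = C(13, 9) = 715.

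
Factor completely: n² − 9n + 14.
Seek roots whose sum is 9 and product is 14: (2, 7). So n² − 9n + 14 = (n − 2)(n − 7).

Answer: (n − 2)(n − 7)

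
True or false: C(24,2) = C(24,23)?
C(24,2) = 276 but C(24,23) = 24; symmetry gives C(24,2) = C(24,22), not C(24,23).
Final answer: False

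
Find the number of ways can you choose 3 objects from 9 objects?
84

Working:
C(9,3) = 9! / (3! × (9-3)!)
         = 9! / (3! × 6!)
         = 84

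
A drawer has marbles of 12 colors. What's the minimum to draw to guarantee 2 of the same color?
13

Explanation: Worst case: 1 of each = 12. One more: 13.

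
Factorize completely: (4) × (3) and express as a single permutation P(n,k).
P(4,2) = 4!/(2)!
Product of 2 consecutive descending integers starting at 4: P(4,2) = 4!/2! = 12.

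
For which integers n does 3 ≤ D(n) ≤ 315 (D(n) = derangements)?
4, 5, 6

Using D(n) = (n−1)[D(n−1) + D(n−2)] with D(1)=0, D(2)=1: D(3)=2; D(4)=9; D(5)=44; D(6)=265; D(7)=1,854. So valid n = 4, 5, 6.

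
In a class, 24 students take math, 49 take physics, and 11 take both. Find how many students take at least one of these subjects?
62

|A∪B| = |A|+|B|-|A∩B| = 24+49-11 = 62.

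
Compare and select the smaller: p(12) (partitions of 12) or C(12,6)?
Pentagonal recurrence p(n) = p(n−1) + p(n−2) − p(n−5) − p(n−7) + …: p(12) = p(11) + p(10) − p(7) − p(5) + p(0) = 56 + 42 − 15 − 7 + 1 = 77; C(12,6) = 924.

Answer: p(12)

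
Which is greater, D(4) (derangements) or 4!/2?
4!/2

Reasoning: D(4) = (4-1)·[D(3) + D(2)] = 3·[2 + 1] = 9; 4!/2 = 24/2 = 12.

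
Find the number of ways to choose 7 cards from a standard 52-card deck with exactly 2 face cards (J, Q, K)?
12 face cards and 40 non-face cards: C(12,2) × C(40,5) = 66 × 658,008 = 43,428,528.
Final answer: 43,428,528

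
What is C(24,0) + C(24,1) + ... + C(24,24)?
Sum of binomial coefficients = 2^24 = 16,777,216.
Final answer: 16,777,216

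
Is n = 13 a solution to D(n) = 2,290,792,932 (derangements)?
Yes

Reasoning: D(13) = (13-1)·[D(12) + D(11)] = 12·[176,214,841 + 14,684,570] = 2,290,792,932, which equals 2,290,792,932.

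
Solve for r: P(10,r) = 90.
P(10,r) = 10·9·…·(10−r+1), a product of r factors. Multiplying down from 10: 10 = 10; 10·9 = 90 ✓ (2 factors). So r = 2.
Final answer: 2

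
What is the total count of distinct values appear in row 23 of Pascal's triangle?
12

Solution: Row 23 has entries C(23,0)..C(23,23); by symmetry C(23,k)=C(23,23-k), giving 12 distinct values.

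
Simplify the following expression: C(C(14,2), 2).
4,095

Explanation: C(14,2) = 91, then C(91, 2) = 4,095.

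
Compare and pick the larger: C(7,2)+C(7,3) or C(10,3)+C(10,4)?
C(10,3)+C(10,4)

Solution: First=56, Second=330.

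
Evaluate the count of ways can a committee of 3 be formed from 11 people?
C(11,3) = 11! / (3! × (11-3)!)
         = 11! / (3! × 8!)
         = 165

Answer: 165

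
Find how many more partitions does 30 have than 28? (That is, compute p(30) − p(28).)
1,886

Explanation: Pentagonal recurrence p(n) = p(n−1) + p(n−2) − p(n−5) − p(n−7) + …: p(30) = p(29) + p(28) − p(25) − p(23) + p(18) + p(15) − p(8) − p(4) = 4,565 + 3,718 − 1,958 − 1,255 + 385 + 176 − 22 − 5 = 5,604.
p(28) = p(27) + p(26) − p(23) − p(21) + p(16) + p(13) − p(6) − p(2) = 3,010 + 2,436 − 1,255 − 792 + 231 + 101 − 11 − 2 = 3,718.
Difference = 5,604 − 3,718 = 1,886.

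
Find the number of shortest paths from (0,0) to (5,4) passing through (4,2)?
To (4,2): C(6,4)=15. From there: C(3,1)=3. Total: 45.

Answer: 45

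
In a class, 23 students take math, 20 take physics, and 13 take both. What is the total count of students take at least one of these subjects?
30

Reasoning: |A∪B| = |A|+|B|-|A∩B| = 23+20-13 = 30.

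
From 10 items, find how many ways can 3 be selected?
120

Working:
C(10,3) = 10! / (3! × (10-3)!)
         = 10! / (3! × 7!)
         = 120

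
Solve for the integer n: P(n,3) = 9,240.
22

Solution: P(n,3) = n(n−1)(n−2) is increasing in n; n(n−1)(n−2) ≈ (n−1)^3 = 9,240 gives n ≈ 22.0. Check: P(20,3) = 6,840, P(21,3) = 7,980, P(22,3) = 9,240 ✓. So n = 22.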